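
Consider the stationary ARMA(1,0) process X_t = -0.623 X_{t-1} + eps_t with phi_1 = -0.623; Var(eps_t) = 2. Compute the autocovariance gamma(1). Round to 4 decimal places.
\gamma(1) = -2.0364

Multiply the model equation by X_{t-k} and take expectations. With theta_0 = psi_0 = 1 and psi_j the MA(infinity) weights, this gives
  gamma(k) - sum_i phi_i gamma(k-i) = c_k,
  c_k = sigma^2 * sum_{j=k..q} theta_j psi_{j-k}   (c_k = 0 for k > q),
using gamma(-m) = gamma(m).
Pure AR (q = 0): c_0 = sigma^2 = 2, c_k = 0 for k >= 1.
Equations for k = 0 and k = 1 (AR order 1):
  gamma(0) = phi_1 gamma(1) + c_0
  gamma(1) = phi_1 gamma(0) + c_1
Substituting the second into the first: gamma(0) (1 - phi_1^2) = c_0 + phi_1 c_1, so
  gamma(0) = c_0 / (1 - phi_1^2) = 2 / (1 - (-0.623)^2) = 2 / 0.611871 = 3.268663.
  gamma(1) = phi_1 gamma(0) = (-0.623)(3.268663) = -2.036377.
Therefore gamma(1) = -2.0364 (to 4 decimal places).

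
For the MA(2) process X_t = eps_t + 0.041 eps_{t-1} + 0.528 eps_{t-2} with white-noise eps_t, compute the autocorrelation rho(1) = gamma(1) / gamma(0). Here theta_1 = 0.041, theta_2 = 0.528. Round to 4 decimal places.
\rho(1) = 0.0489

For an MA(q) process with theta_0 = 1, the autocovariance is
  gamma(k) = sigma^2 * sum_{i=0..q-k} theta_i * theta_{i+k},
and rho(k) = gamma(k) / gamma(0). Sigma^2 cancels.
  numerator   = (1)*(0.041) + (0.041)*(0.528) = 0.062648.
  denominator = (1)^2 + (0.041)^2 + (0.528)^2 = 1.280465.
  rho(1) = 0.062648 / 1.280465 = 0.0489.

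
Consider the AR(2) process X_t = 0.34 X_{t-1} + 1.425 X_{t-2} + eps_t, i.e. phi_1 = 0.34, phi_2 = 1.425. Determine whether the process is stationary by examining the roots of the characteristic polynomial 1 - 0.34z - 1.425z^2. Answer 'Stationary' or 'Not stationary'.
\text{Not stationary}

The AR(p) characteristic polynomial is P(z) = 1 - 0.34z - 1.425z^2.
Stationarity requires all roots to lie outside the unit circle, i.e. |z| > 1 for every root.
Set 1 + (-0.34) z + (-1.425) z^2 = 0, i.e. a z^2 + b z + c = 0 with a = -1.425, b = -0.34, c = 1.
Discriminant D = b^2 - 4ac = (-0.34)^2 - 4*(-1.425)*1 = 0.1156 - (-5.7) = 5.8156.
D >= 0, so the roots are real: z = (-b +/- sqrt(D)) / (2a) = (0.34 +/- 2.411556) / (-2.85).
  z_1 = (0.34 + 2.411556) / (-2.85) = -0.9655,   |z_1| = 0.9655.
  z_2 = (0.34 - 2.411556) / (-2.85) = 0.7269,   |z_2| = 0.7269.
Moduli of all roots: 0.9655, 0.7269.
All moduli strictly greater than 1? No.
Verdict: Not stationary.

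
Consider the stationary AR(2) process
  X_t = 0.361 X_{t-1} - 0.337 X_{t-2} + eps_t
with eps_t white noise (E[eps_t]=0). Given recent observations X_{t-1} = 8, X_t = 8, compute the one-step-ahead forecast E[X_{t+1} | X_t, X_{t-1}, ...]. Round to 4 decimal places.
E[X_{t+1} \mid \mathcal F_t] = 0.1920

For an AR(p) model X_t = c + sum_i phi_i X_{t-i} + eps_t, the
one-step-ahead conditional mean is
  E[X_{t+1} | X_t, ...] = c + sum_i phi_i X_{t+1-i}.
Substitute known values:
  E[X_{t+1} | ...] = (0.361) * (8) + (-0.337) * (8)
                   = 0.1920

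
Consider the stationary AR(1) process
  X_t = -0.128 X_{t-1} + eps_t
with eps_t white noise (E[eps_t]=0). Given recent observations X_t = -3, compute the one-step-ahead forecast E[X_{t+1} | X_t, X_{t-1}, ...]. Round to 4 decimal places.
E[X_{t+1} \mid \mathcal F_t] = 0.3840

For an AR(p) model X_t = c + sum_i phi_i X_{t-i} + eps_t, the
one-step-ahead conditional mean is
  E[X_{t+1} | X_t, ...] = c + sum_i phi_i X_{t+1-i}.
Substitute known values:
  E[X_{t+1} | ...] = (-0.128) * (-3)
                   = 0.3840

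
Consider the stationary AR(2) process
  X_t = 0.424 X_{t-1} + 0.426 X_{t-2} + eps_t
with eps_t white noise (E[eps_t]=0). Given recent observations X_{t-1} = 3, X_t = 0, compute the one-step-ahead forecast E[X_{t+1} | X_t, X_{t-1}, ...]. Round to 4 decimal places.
E[X_{t+1} \mid \mathcal F_t] = 1.2780

For an AR(p) model X_t = c + sum_i phi_i X_{t-i} + eps_t, the
one-step-ahead conditional mean is
  E[X_{t+1} | X_t, ...] = c + sum_i phi_i X_{t+1-i}.
Substitute known values:
  E[X_{t+1} | ...] = (0.424) * (0) + (0.426) * (3)
                   = 1.2780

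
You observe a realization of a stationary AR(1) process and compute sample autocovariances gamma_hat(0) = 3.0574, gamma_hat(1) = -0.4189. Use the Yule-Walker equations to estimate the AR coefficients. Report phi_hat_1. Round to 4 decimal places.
\hat\phi_{1} = -0.1370

The Yule-Walker equations for an AR(p) process read, in matrix form,
  Gamma_p phi = r_p,   with   (Gamma_p)_{ij} = gamma(|i - j|),
                       (r_p)_i = gamma(i),   i,j = 1..p.
Substitute the sample gammas (Toeplitz matrix and right-hand side of size 1):
  Gamma_p = [[3.0574]]
  r_p     = [-0.4189]
With p = 1 this is the single equation gamma(0) phi_1 = gamma(1):
  phi_hat_1 = gamma(1) / gamma(0) = -0.4189 / 3.0574 = -0.1370.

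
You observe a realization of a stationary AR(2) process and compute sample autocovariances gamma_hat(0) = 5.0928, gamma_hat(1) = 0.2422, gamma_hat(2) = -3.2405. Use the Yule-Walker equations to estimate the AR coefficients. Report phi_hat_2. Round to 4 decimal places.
\hat\phi_{2} = -0.6400

The Yule-Walker equations for an AR(p) process read, in matrix form,
  Gamma_p phi = r_p,   with   (Gamma_p)_{ij} = gamma(|i - j|),
                       (r_p)_i = gamma(i),   i,j = 1..p.
Substitute the sample gammas (Toeplitz matrix and right-hand side of size 2):
  Gamma_p = [[5.0928, 0.2422], [0.2422, 5.0928]]
  r_p     = [0.2422, -3.2405]
Written out:
  5.0928 phi_1 + 0.2422 phi_2 = 0.2422
  0.2422 phi_1 + 5.0928 phi_2 = -3.2405
Solve by Cramer's rule:
  det = gamma(0)^2 - gamma(1)^2 = (5.0928)^2 - (0.2422)^2 = 25.93661184 - 0.05866084 = 25.877951
  phi_hat_1 = [gamma(1) gamma(0) - gamma(1) gamma(2)] / det = [(0.2422)(5.0928) - (0.2422)(-3.2405)] / 25.877951 = 2.01832526 / 25.877951 = 0.078
  phi_hat_2 = [gamma(0) gamma(2) - gamma(1)^2] / det = [(5.0928)(-3.2405) - (0.2422)^2] / 25.877951 = -16.56187924 / 25.877951 = -0.64
So phi_hat = [0.0780, -0.6400].
Therefore phi_hat_2 = -0.6400.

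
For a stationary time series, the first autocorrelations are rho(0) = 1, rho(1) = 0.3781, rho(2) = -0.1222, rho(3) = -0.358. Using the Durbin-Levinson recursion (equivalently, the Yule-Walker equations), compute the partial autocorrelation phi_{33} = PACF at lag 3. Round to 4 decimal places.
\phi_{33} = -0.2329

The PACF at lag k is phi_{kk}, the last component of the solution
to the Yule-Walker system G_k phi = r_k where
  (G_k)_{ij} = rho(|i - j|), (r_k)_i = rho(i), i,j = 1..k.
Equivalently, Durbin-Levinson gives phi_{kk} iteratively:
  phi_{11} = rho(1)
  phi_{kk} = [rho(k) - sum_{j=1..k-1} phi_{k-1,j} rho(k-j)]
            / [1 - sum_{j=1..k-1} phi_{k-1,j} rho(j)],
  phi_{k,j} = phi_{k-1,j} - phi_{kk} phi_{k-1,k-j},  j = 1..k-1.
Step k = 1:
  phi_11 = rho(1) = 0.3781.
Step k = 2:
  phi_22 = [rho(2) - phi_11 rho(1)] / [1 - phi_11 rho(1)] = [-0.1222 - (0.3781)(0.3781)] / [1 - (0.3781)(0.3781)]
         = -0.26515961 / 0.85704039 = -0.30939.
  Update: phi_21 = phi_11 - phi_22 phi_11 = 0.3781 - (-0.30939)(0.3781) = 0.49508.
Step k = 3:
  phi_33 = [rho(3) - phi_21 rho(2) - phi_22 rho(1)] / [1 - phi_21 rho(1) - phi_22 rho(2)]
    numerator   = -0.358 - (0.49508)(-0.1222) - (-0.30939)(0.3781) = -0.18052088
    denominator = 1 - (0.49508)(0.3781) - (-0.30939)(-0.1222) = 0.77500269
  phi_33 = -0.18052088 / 0.77500269 = -0.2329.
Therefore phi_{33} = -0.2329.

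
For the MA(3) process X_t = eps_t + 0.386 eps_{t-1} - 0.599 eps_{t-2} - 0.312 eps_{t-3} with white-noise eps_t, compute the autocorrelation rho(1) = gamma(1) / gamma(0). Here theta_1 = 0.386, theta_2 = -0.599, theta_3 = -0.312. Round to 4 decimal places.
\rho(1) = 0.2129

For an MA(q) process with theta_0 = 1, the autocovariance is
  gamma(k) = sigma^2 * sum_{i=0..q-k} theta_i * theta_{i+k},
and rho(k) = gamma(k) / gamma(0). Sigma^2 cancels.
  numerator   = (1)*(0.386) + (0.386)*(-0.599) + (-0.599)*(-0.312) = 0.341674.
  denominator = (1)^2 + (0.386)^2 + (-0.599)^2 + (-0.312)^2 = 1.605141.
  rho(1) = 0.341674 / 1.605141 = 0.2129.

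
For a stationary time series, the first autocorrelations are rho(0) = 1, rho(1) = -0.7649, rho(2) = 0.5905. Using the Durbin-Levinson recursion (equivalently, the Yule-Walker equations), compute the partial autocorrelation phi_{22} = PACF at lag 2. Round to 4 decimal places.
\phi_{22} = 0.0131

The PACF at lag k is phi_{kk}, the last component of the solution
to the Yule-Walker system G_k phi = r_k where
  (G_k)_{ij} = rho(|i - j|), (r_k)_i = rho(i), i,j = 1..k.
Equivalently, Durbin-Levinson gives phi_{kk} iteratively:
  phi_{11} = rho(1)
  phi_{kk} = [rho(k) - sum_{j=1..k-1} phi_{k-1,j} rho(k-j)]
            / [1 - sum_{j=1..k-1} phi_{k-1,j} rho(j)],
  phi_{k,j} = phi_{k-1,j} - phi_{kk} phi_{k-1,k-j},  j = 1..k-1.
Step k = 1:
  phi_11 = rho(1) = -0.7649.
Step k = 2:
  phi_22 = [rho(2) - phi_11 rho(1)] / [1 - phi_11 rho(1)] = [0.5905 - (-0.7649)(-0.7649)] / [1 - (-0.7649)(-0.7649)]
         = 0.00542799 / 0.41492799 = 0.0131.
Therefore phi_{22} = 0.0131.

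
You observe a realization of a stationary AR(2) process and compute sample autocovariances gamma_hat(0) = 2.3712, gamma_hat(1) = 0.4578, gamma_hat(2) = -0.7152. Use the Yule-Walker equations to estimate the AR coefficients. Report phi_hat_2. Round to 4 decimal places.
\hat\phi_{2} = -0.3520

The Yule-Walker equations for an AR(p) process read, in matrix form,
  Gamma_p phi = r_p,   with   (Gamma_p)_{ij} = gamma(|i - j|),
                       (r_p)_i = gamma(i),   i,j = 1..p.
Substitute the sample gammas (Toeplitz matrix and right-hand side of size 2):
  Gamma_p = [[2.3712, 0.4578], [0.4578, 2.3712]]
  r_p     = [0.4578, -0.7152]
Written out:
  2.3712 phi_1 + 0.4578 phi_2 = 0.4578
  0.4578 phi_1 + 2.3712 phi_2 = -0.7152
Solve by Cramer's rule:
  det = gamma(0)^2 - gamma(1)^2 = (2.3712)^2 - (0.4578)^2 = 5.62258944 - 0.20958084 = 5.4130086
  phi_hat_1 = [gamma(1) gamma(0) - gamma(1) gamma(2)] / det = [(0.4578)(2.3712) - (0.4578)(-0.7152)] / 5.4130086 = 1.41295392 / 5.4130086 = 0.261
  phi_hat_2 = [gamma(0) gamma(2) - gamma(1)^2] / det = [(2.3712)(-0.7152) - (0.4578)^2] / 5.4130086 = -1.90546308 / 5.4130086 = -0.352
So phi_hat = [0.2610, -0.3520].
Therefore phi_hat_2 = -0.3520.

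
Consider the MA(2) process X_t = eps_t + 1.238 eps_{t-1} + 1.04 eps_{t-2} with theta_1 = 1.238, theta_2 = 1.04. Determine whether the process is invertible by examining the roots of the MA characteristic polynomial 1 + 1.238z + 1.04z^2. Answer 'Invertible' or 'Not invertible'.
\text{Not invertible}

The MA(q) characteristic polynomial is P(z) = 1 + 1.238z + 1.04z^2.
Invertibility requires all roots to lie outside the unit circle, i.e. |z| > 1 for every root.
Set 1 + (1.238) z + (1.04) z^2 = 0, i.e. a z^2 + b z + c = 0 with a = 1.04, b = 1.238, c = 1.
Discriminant D = b^2 - 4ac = (1.238)^2 - 4*(1.04)*1 = 1.532644 - (4.16) = -2.627356.
D < 0, so the roots are the complex-conjugate pair z = (-b +/- i sqrt(-D)) / (2a) = -0.5952 +/- 0.7793i.
For a conjugate pair |z|^2 = z * conj(z) = (product of roots) = c/a = 1/(1.04) = 0.961538, so |z| = sqrt(0.961538) = 0.9806 for both roots.
Moduli of all roots: 0.9806, 0.9806.
All moduli strictly greater than 1? No.
Verdict: Not invertible.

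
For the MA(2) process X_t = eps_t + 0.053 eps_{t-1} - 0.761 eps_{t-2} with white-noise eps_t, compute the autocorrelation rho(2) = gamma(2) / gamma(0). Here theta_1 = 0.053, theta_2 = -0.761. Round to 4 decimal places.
\rho(2) = -0.4811

For an MA(q) process with theta_0 = 1, the autocovariance is
  gamma(k) = sigma^2 * sum_{i=0..q-k} theta_i * theta_{i+k},
and rho(k) = gamma(k) / gamma(0). Sigma^2 cancels.
  numerator   = (1)*(-0.761) = -0.761.
  denominator = (1)^2 + (0.053)^2 + (-0.761)^2 = 1.58193.
  rho(2) = -0.761 / 1.58193 = -0.4811.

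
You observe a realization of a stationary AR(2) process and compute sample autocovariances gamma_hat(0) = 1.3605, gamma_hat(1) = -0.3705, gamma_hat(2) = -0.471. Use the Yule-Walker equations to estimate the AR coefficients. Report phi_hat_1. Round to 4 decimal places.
\hat\phi_{1} = -0.3960

The Yule-Walker equations for an AR(p) process read, in matrix form,
  Gamma_p phi = r_p,   with   (Gamma_p)_{ij} = gamma(|i - j|),
                       (r_p)_i = gamma(i),   i,j = 1..p.
Substitute the sample gammas (Toeplitz matrix and right-hand side of size 2):
  Gamma_p = [[1.3605, -0.3705], [-0.3705, 1.3605]]
  r_p     = [-0.3705, -0.471]
Written out:
  1.3605 phi_1 - 0.3705 phi_2 = -0.3705
  -0.3705 phi_1 + 1.3605 phi_2 = -0.471
Solve by Cramer's rule:
  det = gamma(0)^2 - gamma(1)^2 = (1.3605)^2 - (-0.3705)^2 = 1.85096025 - 0.13727025 = 1.71369
  phi_hat_1 = [gamma(1) gamma(0) - gamma(1) gamma(2)] / det = [(-0.3705)(1.3605) - (-0.3705)(-0.471)] / 1.71369 = -0.67857075 / 1.71369 = -0.396
  phi_hat_2 = [gamma(0) gamma(2) - gamma(1)^2] / det = [(1.3605)(-0.471) - (-0.3705)^2] / 1.71369 = -0.77806575 / 1.71369 = -0.454
So phi_hat = [-0.3960, -0.4540].
Therefore phi_hat_1 = -0.3960.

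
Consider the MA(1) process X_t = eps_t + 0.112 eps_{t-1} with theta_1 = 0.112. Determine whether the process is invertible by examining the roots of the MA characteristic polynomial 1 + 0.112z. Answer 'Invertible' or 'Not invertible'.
\text{Invertible}

The MA(q) characteristic polynomial is P(z) = 1 + 0.112z.
Invertibility requires all roots to lie outside the unit circle, i.e. |z| > 1 for every root.
This is linear in z: 1 + (0.112) z = 0  =>  z = -1/(0.112) = -8.928571,  |z| = 8.928571.
Moduli of all roots: 8.9286.
All moduli strictly greater than 1? Yes.
Verdict: Invertible.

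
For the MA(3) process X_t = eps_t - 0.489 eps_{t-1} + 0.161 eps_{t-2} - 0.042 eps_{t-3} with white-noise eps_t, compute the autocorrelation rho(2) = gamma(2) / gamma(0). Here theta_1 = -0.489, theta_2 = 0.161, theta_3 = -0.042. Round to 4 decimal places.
\rho(2) = 0.1433

For an MA(q) process with theta_0 = 1, the autocovariance is
  gamma(k) = sigma^2 * sum_{i=0..q-k} theta_i * theta_{i+k},
and rho(k) = gamma(k) / gamma(0). Sigma^2 cancels.
  numerator   = (1)*(0.161) + (-0.489)*(-0.042) = 0.181538.
  denominator = (1)^2 + (-0.489)^2 + (0.161)^2 + (-0.042)^2 = 1.266806.
  rho(2) = 0.181538 / 1.266806 = 0.1433.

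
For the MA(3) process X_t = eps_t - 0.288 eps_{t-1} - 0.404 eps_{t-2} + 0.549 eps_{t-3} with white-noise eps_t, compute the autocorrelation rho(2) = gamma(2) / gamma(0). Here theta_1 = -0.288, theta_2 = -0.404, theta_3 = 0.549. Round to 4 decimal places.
\rho(2) = -0.3632

For an MA(q) process with theta_0 = 1, the autocovariance is
  gamma(k) = sigma^2 * sum_{i=0..q-k} theta_i * theta_{i+k},
and rho(k) = gamma(k) / gamma(0). Sigma^2 cancels.
  numerator   = (1)*(-0.404) + (-0.288)*(0.549) = -0.562112.
  denominator = (1)^2 + (-0.288)^2 + (-0.404)^2 + (0.549)^2 = 1.547561.
  rho(2) = -0.562112 / 1.547561 = -0.3632.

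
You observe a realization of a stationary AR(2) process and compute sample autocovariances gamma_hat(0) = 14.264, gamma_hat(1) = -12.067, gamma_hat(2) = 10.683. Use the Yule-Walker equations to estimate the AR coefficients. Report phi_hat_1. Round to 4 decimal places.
\hat\phi_{1} = -0.7470

The Yule-Walker equations for an AR(p) process read, in matrix form,
  Gamma_p phi = r_p,   with   (Gamma_p)_{ij} = gamma(|i - j|),
                       (r_p)_i = gamma(i),   i,j = 1..p.
Substitute the sample gammas (Toeplitz matrix and right-hand side of size 2):
  Gamma_p = [[14.264, -12.067], [-12.067, 14.264]]
  r_p     = [-12.067, 10.683]
Written out:
  14.264 phi_1 - 12.067 phi_2 = -12.067
  -12.067 phi_1 + 14.264 phi_2 = 10.683
Solve by Cramer's rule:
  det = gamma(0)^2 - gamma(1)^2 = (14.264)^2 - (-12.067)^2 = 203.461696 - 145.612489 = 57.849207
  phi_hat_1 = [gamma(1) gamma(0) - gamma(1) gamma(2)] / det = [(-12.067)(14.264) - (-12.067)(10.683)] / 57.849207 = -43.211927 / 57.849207 = -0.747
  phi_hat_2 = [gamma(0) gamma(2) - gamma(1)^2] / det = [(14.264)(10.683) - (-12.067)^2] / 57.849207 = 6.769823 / 57.849207 = 0.117
So phi_hat = [-0.7470, 0.1170].
Therefore phi_hat_1 = -0.7470.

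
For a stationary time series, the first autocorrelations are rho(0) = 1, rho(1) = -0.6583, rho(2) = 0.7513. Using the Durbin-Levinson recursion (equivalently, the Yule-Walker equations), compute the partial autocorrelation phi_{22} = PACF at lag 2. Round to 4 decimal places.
\phi_{22} = 0.5611

The PACF at lag k is phi_{kk}, the last component of the solution
to the Yule-Walker system G_k phi = r_k where
  (G_k)_{ij} = rho(|i - j|), (r_k)_i = rho(i), i,j = 1..k.
Equivalently, Durbin-Levinson gives phi_{kk} iteratively:
  phi_{11} = rho(1)
  phi_{kk} = [rho(k) - sum_{j=1..k-1} phi_{k-1,j} rho(k-j)]
            / [1 - sum_{j=1..k-1} phi_{k-1,j} rho(j)],
  phi_{k,j} = phi_{k-1,j} - phi_{kk} phi_{k-1,k-j},  j = 1..k-1.
Step k = 1:
  phi_11 = rho(1) = -0.6583.
Step k = 2:
  phi_22 = [rho(2) - phi_11 rho(1)] / [1 - phi_11 rho(1)] = [0.7513 - (-0.6583)(-0.6583)] / [1 - (-0.6583)(-0.6583)]
         = 0.31794111 / 0.56664111 = 0.5611.
Therefore phi_{22} = 0.5611.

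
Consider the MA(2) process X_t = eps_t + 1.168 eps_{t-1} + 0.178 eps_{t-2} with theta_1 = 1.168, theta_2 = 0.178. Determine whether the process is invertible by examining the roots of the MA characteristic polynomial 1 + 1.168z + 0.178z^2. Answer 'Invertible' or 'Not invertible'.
\text{Invertible}

The MA(q) characteristic polynomial is P(z) = 1 + 1.168z + 0.178z^2.
Invertibility requires all roots to lie outside the unit circle, i.e. |z| > 1 for every root.
Set 1 + (1.168) z + (0.178) z^2 = 0, i.e. a z^2 + b z + c = 0 with a = 0.178, b = 1.168, c = 1.
Discriminant D = b^2 - 4ac = (1.168)^2 - 4*(0.178)*1 = 1.364224 - (0.712) = 0.652224.
D >= 0, so the roots are real: z = (-b +/- sqrt(D)) / (2a) = (-1.168 +/- 0.807604) / (0.356).
  z_1 = (-1.168 + 0.807604) / (0.356) = -1.0123,   |z_1| = 1.0123.
  z_2 = (-1.168 - 0.807604) / (0.356) = -5.5494,   |z_2| = 5.5494.
Moduli of all roots: 1.0123, 5.5494.
All moduli strictly greater than 1? Yes.
Verdict: Invertible.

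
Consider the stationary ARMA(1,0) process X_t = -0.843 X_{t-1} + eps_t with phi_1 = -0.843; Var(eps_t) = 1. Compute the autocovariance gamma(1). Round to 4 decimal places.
\gamma(1) = -2.9134

Multiply the model equation by X_{t-k} and take expectations. With theta_0 = psi_0 = 1 and psi_j the MA(infinity) weights, this gives
  gamma(k) - sum_i phi_i gamma(k-i) = c_k,
  c_k = sigma^2 * sum_{j=k..q} theta_j psi_{j-k}   (c_k = 0 for k > q),
using gamma(-m) = gamma(m).
Pure AR (q = 0): c_0 = sigma^2 = 1, c_k = 0 for k >= 1.
Equations for k = 0 and k = 1 (AR order 1):
  gamma(0) = phi_1 gamma(1) + c_0
  gamma(1) = phi_1 gamma(0) + c_1
Substituting the second into the first: gamma(0) (1 - phi_1^2) = c_0 + phi_1 c_1, so
  gamma(0) = c_0 / (1 - phi_1^2) = 1 / (1 - (-0.843)^2) = 1 / 0.289351 = 3.45601.
  gamma(1) = phi_1 gamma(0) = (-0.843)(3.45601) = -2.913417.
Therefore gamma(1) = -2.9134 (to 4 decimal places).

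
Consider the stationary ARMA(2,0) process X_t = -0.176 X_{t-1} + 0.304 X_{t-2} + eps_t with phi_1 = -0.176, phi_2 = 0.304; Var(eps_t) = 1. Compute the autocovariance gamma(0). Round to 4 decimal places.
\gamma(0) = 1.1771

Multiply the model equation by X_{t-k} and take expectations. With theta_0 = psi_0 = 1 and psi_j the MA(infinity) weights, this gives
  gamma(k) - sum_i phi_i gamma(k-i) = c_k,
  c_k = sigma^2 * sum_{j=k..q} theta_j psi_{j-k}   (c_k = 0 for k > q),
using gamma(-m) = gamma(m).
Pure AR (q = 0): c_0 = sigma^2 = 1, c_k = 0 for k >= 1.
Equations for k = 0, 1, 2 (AR order 2, c_2 = 0):
  (E0) gamma(0) = phi_1 gamma(1) + phi_2 gamma(2) + c_0
  (E1) gamma(1) = phi_1 gamma(0) + phi_2 gamma(1) + c_1
  (E2) gamma(2) = phi_1 gamma(1) + phi_2 gamma(0)
From (E1): gamma(1) = A gamma(0) + B with
  A = phi_1 / (1 - phi_2) = -0.176 / 0.696 = -0.252874,   B = c_1 / (1 - phi_2) = 0 / 0.696 = 0.
Insert (E2) into (E0): gamma(0) (1 - phi_2^2) = phi_1 (1 + phi_2) gamma(1) + c_0.
  phi_1 (1 + phi_2) = (-0.176)(1.304) = -0.229504,   1 - phi_2^2 = 0.907584.
Replace gamma(1) by A gamma(0) + B and collect gamma(0):
  gamma(0) [0.907584 - (-0.229504)(-0.252874)] = c_0 = 1
  gamma(0) * 0.849549 = 1
  gamma(0) = 1 / 0.849549 = 1.177096.
Therefore gamma(0) = 1.1771 (to 4 decimal places).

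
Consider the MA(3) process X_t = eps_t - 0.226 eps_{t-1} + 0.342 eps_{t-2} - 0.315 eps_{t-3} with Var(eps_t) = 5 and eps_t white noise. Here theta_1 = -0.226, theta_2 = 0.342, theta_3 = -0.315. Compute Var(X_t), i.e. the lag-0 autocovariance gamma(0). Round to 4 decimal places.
\gamma(0) = 6.3363

For an MA(q) process X_t = eps_t + sum_i theta_i eps_{t-i} with
Var(eps_t) = sigma^2, the variance is
  gamma(0) = sigma^2 * (1 + sum_i theta_i^2).
  sum_i theta_i^2 = (-0.226)^2 + (0.342)^2 + (-0.315)^2 = 0.051076 + 0.116964 + 0.099225 = 0.267265.
  gamma(0) = 5 * (1 + 0.267265) = 5 * 1.267265 = 6.336325, which rounds to 6.3363.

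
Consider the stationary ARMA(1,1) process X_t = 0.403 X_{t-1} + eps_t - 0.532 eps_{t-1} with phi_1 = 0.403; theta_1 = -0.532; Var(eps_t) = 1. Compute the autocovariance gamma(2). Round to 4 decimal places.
\gamma(2) = -0.0488

Multiply the model equation by X_{t-k} and take expectations. With theta_0 = psi_0 = 1 and psi_j the MA(infinity) weights, this gives
  gamma(k) - sum_i phi_i gamma(k-i) = c_k,
  c_k = sigma^2 * sum_{j=k..q} theta_j psi_{j-k}   (c_k = 0 for k > q),
using gamma(-m) = gamma(m).
psi-weights needed (psi_j = theta_j + sum_i phi_i psi_{j-i}):
  psi_1 = theta_1 + phi_1 = -0.532 + (0.403) = -0.129
Right-hand sides:
  c_0 = sigma^2 (1 + theta_1 psi_1) = 1 * (1 + (-0.532)(-0.129)) = 1 * 1.068628 = 1.068628
  c_1 = sigma^2 theta_1 = 1 * (-0.532) = -0.532
  c_2 = 0
Equations for k = 0 and k = 1 (AR order 1):
  gamma(0) = phi_1 gamma(1) + c_0
  gamma(1) = phi_1 gamma(0) + c_1
Substituting the second into the first: gamma(0) (1 - phi_1^2) = c_0 + phi_1 c_1, so
  gamma(0) = (c_0 + phi_1 c_1) / (1 - phi_1^2) = (1.068628 + (0.403)(-0.532)) / (1 - (0.403)^2) = 0.854232 / 0.837591 = 1.019868.
  gamma(1) = phi_1 gamma(0) + c_1 = (0.403)(1.019868) + (-0.532) = -0.120993.
For k = 2 (> q): gamma(2) = phi_1 gamma(1) = (0.403)(-0.120993) = -0.04876.
Therefore gamma(2) = -0.0488 (to 4 decimal places).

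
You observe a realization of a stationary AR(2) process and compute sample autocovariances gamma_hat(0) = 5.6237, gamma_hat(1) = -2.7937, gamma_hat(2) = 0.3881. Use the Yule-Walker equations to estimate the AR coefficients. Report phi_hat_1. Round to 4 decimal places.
\hat\phi_{1} = -0.6140

The Yule-Walker equations for an AR(p) process read, in matrix form,
  Gamma_p phi = r_p,   with   (Gamma_p)_{ij} = gamma(|i - j|),
                       (r_p)_i = gamma(i),   i,j = 1..p.
Substitute the sample gammas (Toeplitz matrix and right-hand side of size 2):
  Gamma_p = [[5.6237, -2.7937], [-2.7937, 5.6237]]
  r_p     = [-2.7937, 0.3881]
Written out:
  5.6237 phi_1 - 2.7937 phi_2 = -2.7937
  -2.7937 phi_1 + 5.6237 phi_2 = 0.3881
Solve by Cramer's rule:
  det = gamma(0)^2 - gamma(1)^2 = (5.6237)^2 - (-2.7937)^2 = 31.62600169 - 7.80475969 = 23.821242
  phi_hat_1 = [gamma(1) gamma(0) - gamma(1) gamma(2)] / det = [(-2.7937)(5.6237) - (-2.7937)(0.3881)] / 23.821242 = -14.62669572 / 23.821242 = -0.614
  phi_hat_2 = [gamma(0) gamma(2) - gamma(1)^2] / det = [(5.6237)(0.3881) - (-2.7937)^2] / 23.821242 = -5.62220172 / 23.821242 = -0.236
So phi_hat = [-0.6140, -0.2360].
Therefore phi_hat_1 = -0.6140.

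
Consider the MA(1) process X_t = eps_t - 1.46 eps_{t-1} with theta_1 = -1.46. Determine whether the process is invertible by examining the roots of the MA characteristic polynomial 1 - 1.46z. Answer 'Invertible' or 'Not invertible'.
\text{Not invertible}

The MA(q) characteristic polynomial is P(z) = 1 - 1.46z.
Invertibility requires all roots to lie outside the unit circle, i.e. |z| > 1 for every root.
This is linear in z: 1 + (-1.46) z = 0  =>  z = -1/(-1.46) = 0.684932,  |z| = 0.684932.
Moduli of all roots: 0.6849.
All moduli strictly greater than 1? No.
Verdict: Not invertible.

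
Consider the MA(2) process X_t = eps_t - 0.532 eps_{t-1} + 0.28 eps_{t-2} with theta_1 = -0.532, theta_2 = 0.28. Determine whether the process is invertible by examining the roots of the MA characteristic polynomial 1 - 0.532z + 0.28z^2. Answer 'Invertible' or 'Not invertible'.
\text{Invertible}

The MA(q) characteristic polynomial is P(z) = 1 - 0.532z + 0.28z^2.
Invertibility requires all roots to lie outside the unit circle, i.e. |z| > 1 for every root.
Set 1 + (-0.532) z + (0.28) z^2 = 0, i.e. a z^2 + b z + c = 0 with a = 0.28, b = -0.532, c = 1.
Discriminant D = b^2 - 4ac = (-0.532)^2 - 4*(0.28)*1 = 0.283024 - (1.12) = -0.836976.
D < 0, so the roots are the complex-conjugate pair z = (-b +/- i sqrt(-D)) / (2a) = 0.95 +/- 1.6337i.
For a conjugate pair |z|^2 = z * conj(z) = (product of roots) = c/a = 1/(0.28) = 3.571429, so |z| = sqrt(3.571429) = 1.8898 for both roots.
Moduli of all roots: 1.8898, 1.8898.
All moduli strictly greater than 1? Yes.
Verdict: Invertible.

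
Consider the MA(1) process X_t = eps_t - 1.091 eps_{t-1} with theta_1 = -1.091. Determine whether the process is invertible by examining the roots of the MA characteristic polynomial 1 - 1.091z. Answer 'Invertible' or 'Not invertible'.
\text{Not invertible}

The MA(q) characteristic polynomial is P(z) = 1 - 1.091z.
Invertibility requires all roots to lie outside the unit circle, i.e. |z| > 1 for every root.
This is linear in z: 1 + (-1.091) z = 0  =>  z = -1/(-1.091) = 0.91659,  |z| = 0.91659.
Moduli of all roots: 0.9166.
All moduli strictly greater than 1? No.
Verdict: Not invertible.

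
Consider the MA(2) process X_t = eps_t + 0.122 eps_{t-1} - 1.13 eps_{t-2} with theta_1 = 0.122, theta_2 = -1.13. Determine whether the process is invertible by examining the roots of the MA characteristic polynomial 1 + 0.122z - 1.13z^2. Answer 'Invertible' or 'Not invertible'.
\text{Not invertible}

The MA(q) characteristic polynomial is P(z) = 1 + 0.122z - 1.13z^2.
Invertibility requires all roots to lie outside the unit circle, i.e. |z| > 1 for every root.
Set 1 + (0.122) z + (-1.13) z^2 = 0, i.e. a z^2 + b z + c = 0 with a = -1.13, b = 0.122, c = 1.
Discriminant D = b^2 - 4ac = (0.122)^2 - 4*(-1.13)*1 = 0.014884 - (-4.52) = 4.534884.
D >= 0, so the roots are real: z = (-b +/- sqrt(D)) / (2a) = (-0.122 +/- 2.129527) / (-2.26).
  z_1 = (-0.122 + 2.129527) / (-2.26) = -0.8883,   |z_1| = 0.8883.
  z_2 = (-0.122 - 2.129527) / (-2.26) = 0.9963,   |z_2| = 0.9963.
Moduli of all roots: 0.8883, 0.9963.
All moduli strictly greater than 1? No.
Verdict: Not invertible.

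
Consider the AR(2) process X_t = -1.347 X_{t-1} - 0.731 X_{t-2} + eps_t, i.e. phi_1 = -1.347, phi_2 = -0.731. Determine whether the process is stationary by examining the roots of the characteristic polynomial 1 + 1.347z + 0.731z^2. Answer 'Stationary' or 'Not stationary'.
\text{Stationary}

The AR(p) characteristic polynomial is P(z) = 1 + 1.347z + 0.731z^2.
Stationarity requires all roots to lie outside the unit circle, i.e. |z| > 1 for every root.
Set 1 + (1.347) z + (0.731) z^2 = 0, i.e. a z^2 + b z + c = 0 with a = 0.731, b = 1.347, c = 1.
Discriminant D = b^2 - 4ac = (1.347)^2 - 4*(0.731)*1 = 1.814409 - (2.924) = -1.109591.
D < 0, so the roots are the complex-conjugate pair z = (-b +/- i sqrt(-D)) / (2a) = -0.9213 +/- 0.7205i.
For a conjugate pair |z|^2 = z * conj(z) = (product of roots) = c/a = 1/(0.731) = 1.367989, so |z| = sqrt(1.367989) = 1.1696 for both roots.
Moduli of all roots: 1.1696, 1.1696.
All moduli strictly greater than 1? Yes.
Verdict: Stationary.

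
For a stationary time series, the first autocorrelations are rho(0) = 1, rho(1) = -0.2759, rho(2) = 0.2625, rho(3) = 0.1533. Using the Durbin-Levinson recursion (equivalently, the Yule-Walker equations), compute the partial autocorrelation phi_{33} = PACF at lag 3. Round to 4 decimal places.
\phi_{33} = 0.3010

The PACF at lag k is phi_{kk}, the last component of the solution
to the Yule-Walker system G_k phi = r_k where
  (G_k)_{ij} = rho(|i - j|), (r_k)_i = rho(i), i,j = 1..k.
Equivalently, Durbin-Levinson gives phi_{kk} iteratively:
  phi_{11} = rho(1)
  phi_{kk} = [rho(k) - sum_{j=1..k-1} phi_{k-1,j} rho(k-j)]
            / [1 - sum_{j=1..k-1} phi_{k-1,j} rho(j)],
  phi_{k,j} = phi_{k-1,j} - phi_{kk} phi_{k-1,k-j},  j = 1..k-1.
Step k = 1:
  phi_11 = rho(1) = -0.2759.
Step k = 2:
  phi_22 = [rho(2) - phi_11 rho(1)] / [1 - phi_11 rho(1)] = [0.2625 - (-0.2759)(-0.2759)] / [1 - (-0.2759)(-0.2759)]
         = 0.18637919 / 0.92387919 = 0.201735.
  Update: phi_21 = phi_11 - phi_22 phi_11 = -0.2759 - (0.201735)(-0.2759) = -0.220241.
Step k = 3:
  phi_33 = [rho(3) - phi_21 rho(2) - phi_22 rho(1)] / [1 - phi_21 rho(1) - phi_22 rho(2)]
    numerator   = 0.1533 - (-0.220241)(0.2625) - (0.201735)(-0.2759) = 0.26677212
    denominator = 1 - (-0.220241)(-0.2759) - (0.201735)(0.2625) = 0.8862799
  phi_33 = 0.26677212 / 0.8862799 = 0.301.
Therefore phi_{33} = 0.3010.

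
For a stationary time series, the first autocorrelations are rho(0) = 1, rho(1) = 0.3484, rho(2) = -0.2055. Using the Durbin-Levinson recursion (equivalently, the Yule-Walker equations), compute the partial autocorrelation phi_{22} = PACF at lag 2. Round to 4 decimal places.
\phi_{22} = -0.3720

The PACF at lag k is phi_{kk}, the last component of the solution
to the Yule-Walker system G_k phi = r_k where
  (G_k)_{ij} = rho(|i - j|), (r_k)_i = rho(i), i,j = 1..k.
Equivalently, Durbin-Levinson gives phi_{kk} iteratively:
  phi_{11} = rho(1)
  phi_{kk} = [rho(k) - sum_{j=1..k-1} phi_{k-1,j} rho(k-j)]
            / [1 - sum_{j=1..k-1} phi_{k-1,j} rho(j)],
  phi_{k,j} = phi_{k-1,j} - phi_{kk} phi_{k-1,k-j},  j = 1..k-1.
Step k = 1:
  phi_11 = rho(1) = 0.3484.
Step k = 2:
  phi_22 = [rho(2) - phi_11 rho(1)] / [1 - phi_11 rho(1)] = [-0.2055 - (0.3484)(0.3484)] / [1 - (0.3484)(0.3484)]
         = -0.32688256 / 0.87861744 = -0.372.
Therefore phi_{22} = -0.3720.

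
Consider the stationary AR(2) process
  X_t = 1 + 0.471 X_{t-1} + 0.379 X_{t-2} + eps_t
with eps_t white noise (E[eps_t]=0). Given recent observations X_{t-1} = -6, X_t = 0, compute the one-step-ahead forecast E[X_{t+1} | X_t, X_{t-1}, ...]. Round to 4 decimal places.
E[X_{t+1} \mid \mathcal F_t] = -1.2740

For an AR(p) model X_t = c + sum_i phi_i X_{t-i} + eps_t, the
one-step-ahead conditional mean is
  E[X_{t+1} | X_t, ...] = c + sum_i phi_i X_{t+1-i}.
Substitute known values:
  E[X_{t+1} | ...] = 1 + (0.471) * (0) + (0.379) * (-6)
                   = -1.2740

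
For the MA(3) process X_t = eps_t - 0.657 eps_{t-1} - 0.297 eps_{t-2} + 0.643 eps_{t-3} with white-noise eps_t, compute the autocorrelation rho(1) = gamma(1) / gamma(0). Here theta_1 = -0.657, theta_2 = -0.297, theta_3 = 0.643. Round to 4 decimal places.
\rho(1) = -0.3377

For an MA(q) process with theta_0 = 1, the autocovariance is
  gamma(k) = sigma^2 * sum_{i=0..q-k} theta_i * theta_{i+k},
and rho(k) = gamma(k) / gamma(0). Sigma^2 cancels.
  numerator   = (1)*(-0.657) + (-0.657)*(-0.297) + (-0.297)*(0.643) = -0.652842.
  denominator = (1)^2 + (-0.657)^2 + (-0.297)^2 + (0.643)^2 = 1.933307.
  rho(1) = -0.652842 / 1.933307 = -0.3377.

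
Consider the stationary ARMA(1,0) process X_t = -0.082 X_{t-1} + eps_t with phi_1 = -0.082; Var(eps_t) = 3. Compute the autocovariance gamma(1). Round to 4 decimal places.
\gamma(1) = -0.2477

Multiply the model equation by X_{t-k} and take expectations. With theta_0 = psi_0 = 1 and psi_j the MA(infinity) weights, this gives
  gamma(k) - sum_i phi_i gamma(k-i) = c_k,
  c_k = sigma^2 * sum_{j=k..q} theta_j psi_{j-k}   (c_k = 0 for k > q),
using gamma(-m) = gamma(m).
Pure AR (q = 0): c_0 = sigma^2 = 3, c_k = 0 for k >= 1.
Equations for k = 0 and k = 1 (AR order 1):
  gamma(0) = phi_1 gamma(1) + c_0
  gamma(1) = phi_1 gamma(0) + c_1
Substituting the second into the first: gamma(0) (1 - phi_1^2) = c_0 + phi_1 c_1, so
  gamma(0) = c_0 / (1 - phi_1^2) = 3 / (1 - (-0.082)^2) = 3 / 0.993276 = 3.020309.
  gamma(1) = phi_1 gamma(0) = (-0.082)(3.020309) = -0.247665.
Therefore gamma(1) = -0.2477 (to 4 decimal places).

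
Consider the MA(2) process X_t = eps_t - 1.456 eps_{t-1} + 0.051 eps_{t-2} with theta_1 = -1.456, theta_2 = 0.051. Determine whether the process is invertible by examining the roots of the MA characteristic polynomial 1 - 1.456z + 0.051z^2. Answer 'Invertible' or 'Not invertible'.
\text{Not invertible}

The MA(q) characteristic polynomial is P(z) = 1 - 1.456z + 0.051z^2.
Invertibility requires all roots to lie outside the unit circle, i.e. |z| > 1 for every root.
Set 1 + (-1.456) z + (0.051) z^2 = 0, i.e. a z^2 + b z + c = 0 with a = 0.051, b = -1.456, c = 1.
Discriminant D = b^2 - 4ac = (-1.456)^2 - 4*(0.051)*1 = 2.119936 - (0.204) = 1.915936.
D >= 0, so the roots are real: z = (-b +/- sqrt(D)) / (2a) = (1.456 +/- 1.384173) / (0.102).
  z_1 = (1.456 + 1.384173) / (0.102) = 27.8448,   |z_1| = 27.8448.
  z_2 = (1.456 - 1.384173) / (0.102) = 0.7042,   |z_2| = 0.7042.
Moduli of all roots: 27.8448, 0.7042.
All moduli strictly greater than 1? No.
Verdict: Not invertible.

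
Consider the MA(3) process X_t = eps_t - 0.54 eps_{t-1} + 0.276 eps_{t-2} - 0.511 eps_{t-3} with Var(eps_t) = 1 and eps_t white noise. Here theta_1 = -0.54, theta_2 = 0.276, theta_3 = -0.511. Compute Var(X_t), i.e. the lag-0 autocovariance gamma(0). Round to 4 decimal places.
\gamma(0) = 1.6289

For an MA(q) process X_t = eps_t + sum_i theta_i eps_{t-i} with
Var(eps_t) = sigma^2, the variance is
  gamma(0) = sigma^2 * (1 + sum_i theta_i^2).
  sum_i theta_i^2 = (-0.54)^2 + (0.276)^2 + (-0.511)^2 = 0.2916 + 0.076176 + 0.261121 = 0.628897.
  gamma(0) = 1 * (1 + 0.628897) = 1 * 1.628897 = 1.628897, which rounds to 1.6289.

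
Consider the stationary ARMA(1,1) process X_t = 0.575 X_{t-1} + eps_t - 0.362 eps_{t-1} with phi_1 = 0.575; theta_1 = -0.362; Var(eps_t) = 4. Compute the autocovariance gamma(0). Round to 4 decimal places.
\gamma(0) = 4.2711

Multiply the model equation by X_{t-k} and take expectations. With theta_0 = psi_0 = 1 and psi_j the MA(infinity) weights, this gives
  gamma(k) - sum_i phi_i gamma(k-i) = c_k,
  c_k = sigma^2 * sum_{j=k..q} theta_j psi_{j-k}   (c_k = 0 for k > q),
using gamma(-m) = gamma(m).
psi-weights needed (psi_j = theta_j + sum_i phi_i psi_{j-i}):
  psi_1 = theta_1 + phi_1 = -0.362 + (0.575) = 0.213
Right-hand sides:
  c_0 = sigma^2 (1 + theta_1 psi_1) = 4 * (1 + (-0.362)(0.213)) = 4 * 0.922894 = 3.691576
  c_1 = sigma^2 theta_1 = 4 * (-0.362) = -1.448
  c_2 = 0
Equations for k = 0 and k = 1 (AR order 1):
  gamma(0) = phi_1 gamma(1) + c_0
  gamma(1) = phi_1 gamma(0) + c_1
Substituting the second into the first: gamma(0) (1 - phi_1^2) = c_0 + phi_1 c_1, so
  gamma(0) = (c_0 + phi_1 c_1) / (1 - phi_1^2) = (3.691576 + (0.575)(-1.448)) / (1 - (0.575)^2) = 2.858976 / 0.669375 = 4.271113.
Therefore gamma(0) = 4.2711 (to 4 decimal places).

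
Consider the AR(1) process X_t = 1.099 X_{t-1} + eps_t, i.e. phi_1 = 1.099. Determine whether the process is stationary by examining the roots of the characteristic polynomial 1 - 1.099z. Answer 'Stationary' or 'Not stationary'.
\text{Not stationary}

The AR(p) characteristic polynomial is P(z) = 1 - 1.099z.
Stationarity requires all roots to lie outside the unit circle, i.e. |z| > 1 for every root.
This is linear in z: 1 + (-1.099) z = 0  =>  z = -1/(-1.099) = 0.909918,  |z| = 0.909918.
Moduli of all roots: 0.9099.
All moduli strictly greater than 1? No.
Verdict: Not stationary.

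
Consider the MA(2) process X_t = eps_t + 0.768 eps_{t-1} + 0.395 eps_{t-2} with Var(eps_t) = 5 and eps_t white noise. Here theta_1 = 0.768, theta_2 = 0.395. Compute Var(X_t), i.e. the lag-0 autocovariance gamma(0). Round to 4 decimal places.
\gamma(0) = 8.7292

For an MA(q) process X_t = eps_t + sum_i theta_i eps_{t-i} with
Var(eps_t) = sigma^2, the variance is
  gamma(0) = sigma^2 * (1 + sum_i theta_i^2).
  sum_i theta_i^2 = (0.768)^2 + (0.395)^2 = 0.589824 + 0.156025 = 0.745849.
  gamma(0) = 5 * (1 + 0.745849) = 5 * 1.745849 = 8.729245, which rounds to 8.7292.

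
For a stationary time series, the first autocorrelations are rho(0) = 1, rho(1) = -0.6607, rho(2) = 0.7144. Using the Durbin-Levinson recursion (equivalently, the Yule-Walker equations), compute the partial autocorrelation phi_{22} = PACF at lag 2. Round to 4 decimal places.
\phi_{22} = 0.4931

The PACF at lag k is phi_{kk}, the last component of the solution
to the Yule-Walker system G_k phi = r_k where
  (G_k)_{ij} = rho(|i - j|), (r_k)_i = rho(i), i,j = 1..k.
Equivalently, Durbin-Levinson gives phi_{kk} iteratively:
  phi_{11} = rho(1)
  phi_{kk} = [rho(k) - sum_{j=1..k-1} phi_{k-1,j} rho(k-j)]
            / [1 - sum_{j=1..k-1} phi_{k-1,j} rho(j)],
  phi_{k,j} = phi_{k-1,j} - phi_{kk} phi_{k-1,k-j},  j = 1..k-1.
Step k = 1:
  phi_11 = rho(1) = -0.6607.
Step k = 2:
  phi_22 = [rho(2) - phi_11 rho(1)] / [1 - phi_11 rho(1)] = [0.7144 - (-0.6607)(-0.6607)] / [1 - (-0.6607)(-0.6607)]
         = 0.27787551 / 0.56347551 = 0.4931.
Therefore phi_{22} = 0.4931.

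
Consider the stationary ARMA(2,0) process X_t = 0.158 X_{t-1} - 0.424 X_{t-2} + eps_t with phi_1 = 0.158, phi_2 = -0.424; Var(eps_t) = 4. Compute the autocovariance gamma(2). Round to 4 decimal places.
\gamma(2) = -2.0069

Multiply the model equation by X_{t-k} and take expectations. With theta_0 = psi_0 = 1 and psi_j the MA(infinity) weights, this gives
  gamma(k) - sum_i phi_i gamma(k-i) = c_k,
  c_k = sigma^2 * sum_{j=k..q} theta_j psi_{j-k}   (c_k = 0 for k > q),
using gamma(-m) = gamma(m).
Pure AR (q = 0): c_0 = sigma^2 = 4, c_k = 0 for k >= 1.
Equations for k = 0, 1, 2 (AR order 2, c_2 = 0):
  (E0) gamma(0) = phi_1 gamma(1) + phi_2 gamma(2) + c_0
  (E1) gamma(1) = phi_1 gamma(0) + phi_2 gamma(1) + c_1
  (E2) gamma(2) = phi_1 gamma(1) + phi_2 gamma(0)
From (E1): gamma(1) = A gamma(0) + B with
  A = phi_1 / (1 - phi_2) = 0.158 / 1.424 = 0.110955,   B = c_1 / (1 - phi_2) = 0 / 1.424 = 0.
Insert (E2) into (E0): gamma(0) (1 - phi_2^2) = phi_1 (1 + phi_2) gamma(1) + c_0.
  phi_1 (1 + phi_2) = (0.158)(0.576) = 0.091008,   1 - phi_2^2 = 0.820224.
Replace gamma(1) by A gamma(0) + B and collect gamma(0):
  gamma(0) [0.820224 - (0.091008)(0.110955)] = c_0 = 4
  gamma(0) * 0.810126 = 4
  gamma(0) = 4 / 0.810126 = 4.937502.
  gamma(1) = A gamma(0) = (0.110955)(4.937502) = 0.547841.
  gamma(2) = phi_1 gamma(1) + phi_2 gamma(0) = (0.158)(0.547841) + (-0.424)(4.937502) = -2.006942.
Therefore gamma(2) = -2.0069 (to 4 decimal places).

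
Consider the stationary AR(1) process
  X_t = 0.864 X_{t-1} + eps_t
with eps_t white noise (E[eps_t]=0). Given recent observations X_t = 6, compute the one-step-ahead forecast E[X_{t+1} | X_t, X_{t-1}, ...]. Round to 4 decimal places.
E[X_{t+1} \mid \mathcal F_t] = 5.1840

For an AR(p) model X_t = c + sum_i phi_i X_{t-i} + eps_t, the
one-step-ahead conditional mean is
  E[X_{t+1} | X_t, ...] = c + sum_i phi_i X_{t+1-i}.
Substitute known values:
  E[X_{t+1} | ...] = (0.864) * (6)
                   = 5.1840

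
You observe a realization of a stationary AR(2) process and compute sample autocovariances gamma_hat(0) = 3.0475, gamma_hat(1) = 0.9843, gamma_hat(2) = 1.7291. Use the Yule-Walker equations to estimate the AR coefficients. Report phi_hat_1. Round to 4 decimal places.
\hat\phi_{1} = 0.1560

The Yule-Walker equations for an AR(p) process read, in matrix form,
  Gamma_p phi = r_p,   with   (Gamma_p)_{ij} = gamma(|i - j|),
                       (r_p)_i = gamma(i),   i,j = 1..p.
Substitute the sample gammas (Toeplitz matrix and right-hand side of size 2):
  Gamma_p = [[3.0475, 0.9843], [0.9843, 3.0475]]
  r_p     = [0.9843, 1.7291]
Written out:
  3.0475 phi_1 + 0.9843 phi_2 = 0.9843
  0.9843 phi_1 + 3.0475 phi_2 = 1.7291
Solve by Cramer's rule:
  det = gamma(0)^2 - gamma(1)^2 = (3.0475)^2 - (0.9843)^2 = 9.28725625 - 0.96884649 = 8.31840976
  phi_hat_1 = [gamma(1) gamma(0) - gamma(1) gamma(2)] / det = [(0.9843)(3.0475) - (0.9843)(1.7291)] / 8.31840976 = 1.29770112 / 8.31840976 = 0.156
  phi_hat_2 = [gamma(0) gamma(2) - gamma(1)^2] / det = [(3.0475)(1.7291) - (0.9843)^2] / 8.31840976 = 4.30058576 / 8.31840976 = 0.517
So phi_hat = [0.1560, 0.5170].
Therefore phi_hat_1 = 0.1560.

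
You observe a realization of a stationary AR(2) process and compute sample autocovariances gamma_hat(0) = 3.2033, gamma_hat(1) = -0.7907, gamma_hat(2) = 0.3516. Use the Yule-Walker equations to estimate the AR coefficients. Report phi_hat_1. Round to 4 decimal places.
\hat\phi_{1} = -0.2340

The Yule-Walker equations for an AR(p) process read, in matrix form,
  Gamma_p phi = r_p,   with   (Gamma_p)_{ij} = gamma(|i - j|),
                       (r_p)_i = gamma(i),   i,j = 1..p.
Substitute the sample gammas (Toeplitz matrix and right-hand side of size 2):
  Gamma_p = [[3.2033, -0.7907], [-0.7907, 3.2033]]
  r_p     = [-0.7907, 0.3516]
Written out:
  3.2033 phi_1 - 0.7907 phi_2 = -0.7907
  -0.7907 phi_1 + 3.2033 phi_2 = 0.3516
Solve by Cramer's rule:
  det = gamma(0)^2 - gamma(1)^2 = (3.2033)^2 - (-0.7907)^2 = 10.26113089 - 0.62520649 = 9.6359244
  phi_hat_1 = [gamma(1) gamma(0) - gamma(1) gamma(2)] / det = [(-0.7907)(3.2033) - (-0.7907)(0.3516)] / 9.6359244 = -2.25483919 / 9.6359244 = -0.234
  phi_hat_2 = [gamma(0) gamma(2) - gamma(1)^2] / det = [(3.2033)(0.3516) - (-0.7907)^2] / 9.6359244 = 0.50107379 / 9.6359244 = 0.052
So phi_hat = [-0.2340, 0.0520].
Therefore phi_hat_1 = -0.2340.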